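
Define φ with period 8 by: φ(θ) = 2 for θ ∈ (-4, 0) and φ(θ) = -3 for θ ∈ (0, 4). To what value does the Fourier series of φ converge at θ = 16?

θ = 16 differs from θ = 0 by 2 full period(s), and the series is 8-periodic.
At θ = 0 the one-sided limits are φ(0^-) = 2 and φ(0^+) = -3.
By Dirichlet's theorem the series converges to their average, [(2) + (-3)]/2 = -1/2.

-1/2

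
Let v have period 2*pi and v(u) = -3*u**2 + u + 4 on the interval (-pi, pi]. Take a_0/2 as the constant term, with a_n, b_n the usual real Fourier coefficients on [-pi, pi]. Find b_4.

b_4 = 1/pi ∫_{-pi}^{pi} v(u) sin(4*u) du.
Integrating by parts twice (tabular method), an antiderivative of (-3*u**2 + u + 4) sin(4*u) is 3*u**2*cos(4*u)/4 - 3*u*sin(4*u)/8 - u*cos(4*u)/4 + sin(4*u)/16 - 35*cos(4*u)/32; evaluating from -pi to pi: ∫_{-pi}^{pi} (-3*u**2 + u + 4) sin(4*u) du = (-35/32 - pi/4 + 3*pi**2/4) - (-35/32 + pi/4 + 3*pi**2/4) = -pi/2.
Hence b_4 = (1/pi)·(-pi/2) = -1/2.

-1/2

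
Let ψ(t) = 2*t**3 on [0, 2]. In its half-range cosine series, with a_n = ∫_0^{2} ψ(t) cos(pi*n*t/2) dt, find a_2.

a_2 = ∫_0^{2} (2*t**3) cos(pi*t) dt.
Integrating by parts three times (tabular method), an antiderivative of (2*t**3) cos(pi*t) is 2*t**3*sin(pi*t)/pi + 6*t**2*cos(pi*t)/pi**2 - 12*t*sin(pi*t)/pi**3 - 12*cos(pi*t)/pi**4; evaluating from 0 to 2: ∫_{0}^{2} (2*t**3) cos(pi*t) dt = (12*(-1 + 2*pi**2)/pi**4) - (-12/pi**4) = 24/pi**2.
Hence a_2 = 24/pi**2.

24/pi**2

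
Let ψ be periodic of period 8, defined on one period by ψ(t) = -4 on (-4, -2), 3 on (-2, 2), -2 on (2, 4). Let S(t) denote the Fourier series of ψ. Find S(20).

-3

t = 20 differs from t = 4 by 2 full period(s), and the series is 8-periodic.
At t = 4 the one-sided limits are ψ(4^-) = -2 and ψ(4^+) = -4.
By Dirichlet's theorem the series converges to their average, [(-2) + (-4)]/2 = -3.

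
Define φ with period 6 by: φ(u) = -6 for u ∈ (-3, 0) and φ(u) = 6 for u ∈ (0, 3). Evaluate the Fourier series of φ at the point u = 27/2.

6

u = 27/2 differs from u = 3/2 by 2 full period(s), and the series is 6-periodic.
φ is continuous at u = 3/2 with value 6, so the series converges to 6 there.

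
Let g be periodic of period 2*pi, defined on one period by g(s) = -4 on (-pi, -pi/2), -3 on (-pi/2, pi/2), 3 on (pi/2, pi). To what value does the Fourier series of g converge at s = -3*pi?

-1/2

s = -3*pi differs from s = -pi by -1 full period(s), and the series is 2*pi-periodic.
At s = -pi the one-sided limits are g(-pi^-) = 3 and g(-pi^+) = -4.
By Dirichlet's theorem the series converges to their average, [(3) + (-4)]/2 = -1/2.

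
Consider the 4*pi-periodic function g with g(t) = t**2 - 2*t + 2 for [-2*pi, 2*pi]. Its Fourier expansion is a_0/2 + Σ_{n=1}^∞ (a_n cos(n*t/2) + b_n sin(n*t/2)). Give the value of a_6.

a_6 = (1/(2*pi)) ∫_{-2*pi}^{2*pi} g(t) cos(3*t) dt.
Integrating by parts twice (tabular method), an antiderivative of (t**2 - 2*t + 2) cos(3*t) is t**2*sin(3*t)/3 - 2*t*sin(3*t)/3 + 2*t*cos(3*t)/9 + 16*sin(3*t)/27 - 2*cos(3*t)/9; evaluating from -2*pi to 2*pi: ∫_{-2*pi}^{2*pi} (t**2 - 2*t + 2) cos(3*t) dt = (-2/9 + 4*pi/9) - (-4*pi/9 - 2/9) = 8*pi/9.
Hence a_6 = (1/(2*pi))·(8*pi/9) = 4/9.

4/9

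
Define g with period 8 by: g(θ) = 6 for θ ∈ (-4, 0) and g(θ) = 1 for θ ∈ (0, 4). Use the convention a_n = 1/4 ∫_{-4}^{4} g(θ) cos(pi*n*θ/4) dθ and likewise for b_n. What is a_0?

a_0 = 1/4 ∫_{-4}^{4} g(θ) dθ = 1/4 · (28) = 7.

7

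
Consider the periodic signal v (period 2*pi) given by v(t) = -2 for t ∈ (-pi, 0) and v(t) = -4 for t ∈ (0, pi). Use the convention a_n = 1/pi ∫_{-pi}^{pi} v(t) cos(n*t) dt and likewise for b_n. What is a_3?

a_3 = 1/pi ∫_{-pi}^{pi} v(t) cos(3*t) dt.
Split the integral at the breakpoints.
Directly, an antiderivative of (-2) cos(3*t) is -2*sin(3*t)/3; evaluating from -pi to 0: ∫_{-pi}^{0} (-2) cos(3*t) dt = (0) - (0) = 0.
Directly, an antiderivative of (-4) cos(3*t) is -4*sin(3*t)/3; evaluating from 0 to pi: ∫_{0}^{pi} (-4) cos(3*t) dt = (0) - (0) = 0.
Summing the pieces and multiplying by (1/pi) gives a_3 = 0.

0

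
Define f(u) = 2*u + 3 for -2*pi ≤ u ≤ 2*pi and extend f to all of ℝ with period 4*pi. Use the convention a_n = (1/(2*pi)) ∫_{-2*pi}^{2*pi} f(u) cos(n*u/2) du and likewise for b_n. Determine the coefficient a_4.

0

a_4 = (1/(2*pi)) ∫_{-2*pi}^{2*pi} f(u) cos(2*u) du.
Integrating by parts (boundary term plus one more integral), an antiderivative of (2*u + 3) cos(2*u) is u*sin(2*u) + 3*sin(2*u)/2 + cos(2*u)/2; evaluating from -2*pi to 2*pi: ∫_{-2*pi}^{2*pi} (2*u + 3) cos(2*u) du = (1/2) - (1/2) = 0.
Hence a_4 = (1/(2*pi))·(0) = 0.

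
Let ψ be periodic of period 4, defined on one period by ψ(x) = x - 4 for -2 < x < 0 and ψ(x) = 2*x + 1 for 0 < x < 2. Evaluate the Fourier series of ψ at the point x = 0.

At x = 0 the one-sided limits are ψ(0^-) = -4 and ψ(0^+) = 1.
By Dirichlet's theorem the series converges to their average, [(-4) + (1)]/2 = -3/2.

-3/2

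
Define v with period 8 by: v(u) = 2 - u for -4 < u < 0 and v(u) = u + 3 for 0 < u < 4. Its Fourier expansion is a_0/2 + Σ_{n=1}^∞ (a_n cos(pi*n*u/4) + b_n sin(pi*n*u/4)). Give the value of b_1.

b_1 = 1/4 ∫_{-4}^{4} v(u) sin(pi*u/4) du.
Split the integral at the breakpoints.
Integrating by parts (boundary term plus one more integral), an antiderivative of (2 - u) sin(pi*u/4) is 4*u*cos(pi*u/4)/pi - 16*sin(pi*u/4)/pi**2 - 8*cos(pi*u/4)/pi; evaluating from -4 to 0: ∫_{-4}^{0} (2 - u) sin(pi*u/4) du = (-8/pi) - (24/pi) = -32/pi.
Integrating by parts (boundary term plus one more integral), an antiderivative of (u + 3) sin(pi*u/4) is -4*u*cos(pi*u/4)/pi + 16*sin(pi*u/4)/pi**2 - 12*cos(pi*u/4)/pi; evaluating from 0 to 4: ∫_{0}^{4} (u + 3) sin(pi*u/4) du = (28/pi) - (-12/pi) = 40/pi.
Summing the pieces and multiplying by (1/4) gives b_1 = 2/pi.

2/pi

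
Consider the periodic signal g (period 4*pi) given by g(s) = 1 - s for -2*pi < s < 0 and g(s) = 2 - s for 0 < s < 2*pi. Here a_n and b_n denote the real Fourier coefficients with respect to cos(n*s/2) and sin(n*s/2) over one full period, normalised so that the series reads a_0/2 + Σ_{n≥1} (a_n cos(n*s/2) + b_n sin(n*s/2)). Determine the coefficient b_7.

2*(1 - 2*pi)/(7*pi)

b_7 = (1/(2*pi)) ∫_{-2*pi}^{2*pi} g(s) sin(7*s/2) ds.
Split the integral at the breakpoints.
Integrating by parts (boundary term plus one more integral), an antiderivative of (1 - s) sin(7*s/2) is 2*s*cos(7*s/2)/7 - 4*sin(7*s/2)/49 - 2*cos(7*s/2)/7; evaluating from -2*pi to 0: ∫_{-2*pi}^{0} (1 - s) sin(7*s/2) ds = (-2/7) - (2/7 + 4*pi/7) = -4*pi/7 - 4/7.
Integrating by parts (boundary term plus one more integral), an antiderivative of (2 - s) sin(7*s/2) is 2*s*cos(7*s/2)/7 - 4*sin(7*s/2)/49 - 4*cos(7*s/2)/7; evaluating from 0 to 2*pi: ∫_{0}^{2*pi} (2 - s) sin(7*s/2) ds = (4/7 - 4*pi/7) - (-4/7) = 8/7 - 4*pi/7.
Summing the pieces and multiplying by (1/(2*pi)) gives b_7 = 2*(1 - 2*pi)/(7*pi).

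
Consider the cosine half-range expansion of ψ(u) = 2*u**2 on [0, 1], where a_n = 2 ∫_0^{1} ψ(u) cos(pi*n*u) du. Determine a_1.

a_1 = 2 ∫_0^{1} (2*u**2) cos(pi*u) du.
Integrating by parts twice (tabular method), an antiderivative of (2*u**2) cos(pi*u) is 2*u**2*sin(pi*u)/pi + 4*u*cos(pi*u)/pi**2 - 4*sin(pi*u)/pi**3; evaluating from 0 to 1: ∫_{0}^{1} (2*u**2) cos(pi*u) du = (-4/pi**2) - (0) = -4/pi**2.
Hence a_1 = 2·(-4/pi**2) = -8/pi**2.

-8/pi**2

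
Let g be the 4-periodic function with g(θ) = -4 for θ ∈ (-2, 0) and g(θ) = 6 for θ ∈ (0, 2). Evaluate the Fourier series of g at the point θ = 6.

θ = 6 differs from θ = -2 by 2 full period(s), and the series is 4-periodic.
At θ = -2 the one-sided limits are g(-2^-) = 6 and g(-2^+) = -4.
By Dirichlet's theorem the series converges to their average, [(6) + (-4)]/2 = 1.

1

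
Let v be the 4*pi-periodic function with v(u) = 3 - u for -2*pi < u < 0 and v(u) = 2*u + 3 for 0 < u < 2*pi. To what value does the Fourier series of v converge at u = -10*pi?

3 + 3*pi

u = -10*pi differs from u = -2*pi by -2 full period(s), and the series is 4*pi-periodic.
At u = -2*pi the one-sided limits are v(-2*pi^-) = 3 + 4*pi and v(-2*pi^+) = 3 + 2*pi.
By Dirichlet's theorem the series converges to their average, [(3 + 4*pi) + (3 + 2*pi)]/2 = 3 + 3*pi.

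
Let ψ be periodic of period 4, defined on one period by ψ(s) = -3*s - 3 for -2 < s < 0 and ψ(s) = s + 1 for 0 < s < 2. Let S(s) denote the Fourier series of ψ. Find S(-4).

-1

s = -4 differs from s = 0 by -1 full period(s), and the series is 4-periodic.
At s = 0 the one-sided limits are ψ(0^-) = -3 and ψ(0^+) = 1.
By Dirichlet's theorem the series converges to their average, [(-3) + (1)]/2 = -1.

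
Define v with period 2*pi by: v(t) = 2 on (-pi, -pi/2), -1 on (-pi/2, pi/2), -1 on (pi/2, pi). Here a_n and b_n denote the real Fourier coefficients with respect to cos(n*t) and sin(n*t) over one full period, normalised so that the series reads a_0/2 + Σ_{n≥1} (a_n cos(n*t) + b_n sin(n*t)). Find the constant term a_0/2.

a_0 = 1/pi ∫_{-pi}^{pi} v(t) dt = 1/pi · (-pi/2) = -1/2.
So the constant term a_0/2 = -1/4.

-1/4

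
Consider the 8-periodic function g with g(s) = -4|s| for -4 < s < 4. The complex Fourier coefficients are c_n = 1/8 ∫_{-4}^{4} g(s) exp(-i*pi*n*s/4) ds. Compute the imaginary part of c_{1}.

Since g is real-valued, Im(c_{1}) = -1/8 ∫_{-4}^{4} g(s) sin(pi*s/4) ds = -b_{1}/2.
(g is even, so the integrand is odd over a symmetric interval and the integral vanishes.)

0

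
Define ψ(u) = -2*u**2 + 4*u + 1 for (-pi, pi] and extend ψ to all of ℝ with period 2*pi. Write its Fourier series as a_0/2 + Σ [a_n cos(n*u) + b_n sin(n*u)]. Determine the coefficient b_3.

b_3 = 1/pi ∫_{-pi}^{pi} ψ(u) sin(3*u) du.
Integrating by parts twice (tabular method), an antiderivative of (-2*u**2 + 4*u + 1) sin(3*u) is 2*u**2*cos(3*u)/3 - 4*u*sin(3*u)/9 - 4*u*cos(3*u)/3 + 4*sin(3*u)/9 - 13*cos(3*u)/27; evaluating from -pi to pi: ∫_{-pi}^{pi} (-2*u**2 + 4*u + 1) sin(3*u) du = (-2*pi**2/3 + 13/27 + 4*pi/3) - (-2*pi**2/3 - 4*pi/3 + 13/27) = 8*pi/3.
Hence b_3 = (1/pi)·(8*pi/3) = 8/3.

8/3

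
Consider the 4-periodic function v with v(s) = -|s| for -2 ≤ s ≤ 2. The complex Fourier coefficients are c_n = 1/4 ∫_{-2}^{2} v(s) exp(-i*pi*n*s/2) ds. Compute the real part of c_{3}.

4/(9*pi**2)

Since v is real-valued, Re(c_{3}) = 1/4 ∫_{-2}^{2} v(s) cos(3*pi*s/2) ds = a_{3}/2.
v is even and cos(3*pi*s/2) is even, so the integrand is even: ∫_{-2}^{2} v(s) cos(3*pi*s/2) ds = 2∫_0^{2} v(s) cos(3*pi*s/2) ds.
Integrating by parts (boundary term plus one more integral), an antiderivative of (-s) cos(3*pi*s/2) is -2*s*sin(3*pi*s/2)/(3*pi) - 4*cos(3*pi*s/2)/(9*pi**2); evaluating from 0 to 2: ∫_{0}^{2} (-s) cos(3*pi*s/2) ds = (4/(9*pi**2)) - (-4/(9*pi**2)) = 8/(9*pi**2).
So ∫_{-2}^{2} v(s) cos(3*pi*s/2) ds = 16/(9*pi**2).
Hence Re(c_{3}) = (1/4)·(16/(9*pi**2)) = 4/(9*pi**2).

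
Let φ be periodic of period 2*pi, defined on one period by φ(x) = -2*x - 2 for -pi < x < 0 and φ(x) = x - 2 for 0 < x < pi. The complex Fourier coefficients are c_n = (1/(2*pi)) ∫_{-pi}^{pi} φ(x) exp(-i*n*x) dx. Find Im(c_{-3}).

-1/6

Since φ is real-valued, Im(c_{-3}) = -(1/(2*pi)) ∫_{-pi}^{pi} φ(x) sin(-3*x) dx = b_{3}/2.
Split the integral at the breakpoints.
Integrating by parts (boundary term plus one more integral), an antiderivative of (-2*x - 2) sin(-3*x) is -2*x*cos(3*x)/3 + 2*sin(3*x)/9 - 2*cos(3*x)/3; evaluating from -pi to 0: ∫_{-pi}^{0} (-2*x - 2) sin(-3*x) dx = (-2/3) - (2/3 - 2*pi/3) = -4/3 + 2*pi/3.
Integrating by parts (boundary term plus one more integral), an antiderivative of (x - 2) sin(-3*x) is x*cos(3*x)/3 - sin(3*x)/9 - 2*cos(3*x)/3; evaluating from 0 to pi: ∫_{0}^{pi} (x - 2) sin(-3*x) dx = (2/3 - pi/3) - (-2/3) = 4/3 - pi/3.
So ∫_{-pi}^{pi} φ(x) sin(-3*x) dx = pi/3.
Hence Im(c_{-3}) = (-1/(2*pi))·(pi/3) = -1/6.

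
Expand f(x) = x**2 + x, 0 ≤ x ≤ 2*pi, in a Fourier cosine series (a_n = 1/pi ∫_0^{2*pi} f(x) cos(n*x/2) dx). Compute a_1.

a_1 = 1/pi ∫_0^{2*pi} (x**2 + x) cos(x/2) dx.
Integrating by parts twice (tabular method), an antiderivative of (x**2 + x) cos(x/2) is 2*x**2*sin(x/2) + 2*x*sin(x/2) + 8*x*cos(x/2) - 16*sin(x/2) + 4*cos(x/2); evaluating from 0 to 2*pi: ∫_{0}^{2*pi} (x**2 + x) cos(x/2) dx = (-16*pi - 4) - (4) = -16*pi - 8.
Hence a_1 = (1/pi)·(-16*pi - 8) = -16 - 8/pi.

-16 - 8/pi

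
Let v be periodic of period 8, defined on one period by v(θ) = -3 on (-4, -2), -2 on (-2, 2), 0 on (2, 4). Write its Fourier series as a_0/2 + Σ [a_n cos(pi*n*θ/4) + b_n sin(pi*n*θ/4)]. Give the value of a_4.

0

a_4 = 1/4 ∫_{-4}^{4} v(θ) cos(pi*θ) dθ.
Split the integral at the breakpoints.
Directly, an antiderivative of (-3) cos(pi*θ) is -3*sin(pi*θ)/pi; evaluating from -4 to -2: ∫_{-4}^{-2} (-3) cos(pi*θ) dθ = (0) - (0) = 0.
Directly, an antiderivative of (-2) cos(pi*θ) is -2*sin(pi*θ)/pi; evaluating from -2 to 2: ∫_{-2}^{2} (-2) cos(pi*θ) dθ = (0) - (0) = 0.
∫_{2}^{4} (0) cos(pi*θ) dθ = 0.
Summing the pieces and multiplying by (1/4) gives a_4 = 0.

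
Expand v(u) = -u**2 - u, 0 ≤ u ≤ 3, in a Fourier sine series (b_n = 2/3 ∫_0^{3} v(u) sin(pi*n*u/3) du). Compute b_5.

24*(3 - 25*pi**2)/(125*pi**3)

b_5 = 2/3 ∫_0^{3} (-u**2 - u) sin(5*pi*u/3) du.
Integrating by parts twice (tabular method), an antiderivative of (-u**2 - u) sin(5*pi*u/3) is 3*u**2*cos(5*pi*u/3)/(5*pi) - 18*u*sin(5*pi*u/3)/(25*pi**2) + 3*u*cos(5*pi*u/3)/(5*pi) - 9*sin(5*pi*u/3)/(25*pi**2) - 54*cos(5*pi*u/3)/(125*pi**3); evaluating from 0 to 3: ∫_{0}^{3} (-u**2 - u) sin(5*pi*u/3) du = (18*(3 - 50*pi**2)/(125*pi**3)) - (-54/(125*pi**3)) = 36*(3 - 25*pi**2)/(125*pi**3).
Hence b_5 = (2/3)·(36*(3 - 25*pi**2)/(125*pi**3)) = 24*(3 - 25*pi**2)/(125*pi**3).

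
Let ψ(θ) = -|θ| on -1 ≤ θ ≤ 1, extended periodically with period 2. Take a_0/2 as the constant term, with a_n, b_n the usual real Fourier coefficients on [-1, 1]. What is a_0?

a_0 = ∫_{-1}^{1} ψ(θ) dθ = -1.

-1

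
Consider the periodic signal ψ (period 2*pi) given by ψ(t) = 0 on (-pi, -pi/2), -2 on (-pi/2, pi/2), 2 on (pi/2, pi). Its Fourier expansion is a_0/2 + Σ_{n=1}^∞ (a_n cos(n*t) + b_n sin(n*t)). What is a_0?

-1

a_0 = 1/pi ∫_{-pi}^{pi} ψ(t) dt = 1/pi · (-pi) = -1.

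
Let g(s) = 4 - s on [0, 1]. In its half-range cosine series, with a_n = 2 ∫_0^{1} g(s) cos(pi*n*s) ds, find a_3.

4/(9*pi**2)

a_3 = 2 ∫_0^{1} (4 - s) cos(3*pi*s) ds.
Integrating by parts (boundary term plus one more integral), an antiderivative of (4 - s) cos(3*pi*s) is -s*sin(3*pi*s)/(3*pi) + 4*sin(3*pi*s)/(3*pi) - cos(3*pi*s)/(9*pi**2); evaluating from 0 to 1: ∫_{0}^{1} (4 - s) cos(3*pi*s) ds = (1/(9*pi**2)) - (-1/(9*pi**2)) = 2/(9*pi**2).
Hence a_3 = 2·(2/(9*pi**2)) = 4/(9*pi**2).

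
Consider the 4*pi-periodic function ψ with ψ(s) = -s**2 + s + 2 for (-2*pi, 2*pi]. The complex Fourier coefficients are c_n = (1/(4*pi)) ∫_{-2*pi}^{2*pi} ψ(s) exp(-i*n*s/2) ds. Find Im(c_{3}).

Since ψ is real-valued, Im(c_{3}) = -(1/(4*pi)) ∫_{-2*pi}^{2*pi} ψ(s) sin(3*s/2) ds = -b_{3}/2.
Integrating by parts twice (tabular method), an antiderivative of (-s**2 + s + 2) sin(3*s/2) is 2*s**2*cos(3*s/2)/3 - 8*s*sin(3*s/2)/9 - 2*s*cos(3*s/2)/3 + 4*sin(3*s/2)/9 - 52*cos(3*s/2)/27; evaluating from -2*pi to 2*pi: ∫_{-2*pi}^{2*pi} (-s**2 + s + 2) sin(3*s/2) ds = (-8*pi**2/3 + 52/27 + 4*pi/3) - (-8*pi**2/3 - 4*pi/3 + 52/27) = 8*pi/3.
Hence Im(c_{3}) = (-1/(4*pi))·(8*pi/3) = -2/3.

-2/3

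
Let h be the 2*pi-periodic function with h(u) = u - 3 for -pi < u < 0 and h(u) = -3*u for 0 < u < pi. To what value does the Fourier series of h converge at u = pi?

-2*pi - 3/2

u = pi differs from u = -pi by 1 full period(s), and the series is 2*pi-periodic.
At u = -pi the one-sided limits are h(-pi^-) = -3*pi and h(-pi^+) = -pi - 3.
By Dirichlet's theorem the series converges to their average, [(-3*pi) + (-pi - 3)]/2 = -2*pi - 3/2.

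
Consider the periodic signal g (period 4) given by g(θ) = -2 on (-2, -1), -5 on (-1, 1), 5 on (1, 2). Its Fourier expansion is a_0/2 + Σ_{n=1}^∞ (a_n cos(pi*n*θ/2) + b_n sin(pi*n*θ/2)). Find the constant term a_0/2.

a_0 = 1/2 ∫_{-2}^{2} g(θ) dθ = 1/2 · (-7) = -7/2.
So the constant term a_0/2 = -7/4.

-7/4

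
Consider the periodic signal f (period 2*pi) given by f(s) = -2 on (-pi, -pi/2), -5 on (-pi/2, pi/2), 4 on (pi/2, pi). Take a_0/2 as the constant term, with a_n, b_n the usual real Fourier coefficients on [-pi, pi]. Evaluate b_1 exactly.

b_1 = 1/pi ∫_{-pi}^{pi} f(s) sin(s) ds.
Split the integral at the breakpoints.
Directly, an antiderivative of (-2) sin(s) is 2*cos(s); evaluating from -pi to -pi/2: ∫_{-pi}^{-pi/2} (-2) sin(s) ds = (0) - (-2) = 2.
Directly, an antiderivative of (-5) sin(s) is 5*cos(s); evaluating from -pi/2 to pi/2: ∫_{-pi/2}^{pi/2} (-5) sin(s) ds = (0) - (0) = 0.
Directly, an antiderivative of (4) sin(s) is -4*cos(s); evaluating from pi/2 to pi: ∫_{pi/2}^{pi} (4) sin(s) ds = (4) - (0) = 4.
Summing the pieces and multiplying by (1/pi) gives b_1 = 6/pi.

6/pi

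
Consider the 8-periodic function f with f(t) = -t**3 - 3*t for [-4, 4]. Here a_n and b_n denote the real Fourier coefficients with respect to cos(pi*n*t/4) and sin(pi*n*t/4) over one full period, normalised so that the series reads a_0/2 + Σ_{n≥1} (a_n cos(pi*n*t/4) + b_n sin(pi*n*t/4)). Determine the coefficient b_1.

b_1 = 1/4 ∫_{-4}^{4} f(t) sin(pi*t/4) dt.
f is odd and sin(pi*t/4) is odd, so the integrand is even and b_1 = 1/2 ∫_0^{4} f(t) sin(pi*t/4) dt.
Integrating by parts three times (tabular method), an antiderivative of (-t**3 - 3*t) sin(pi*t/4) is 4*t**3*cos(pi*t/4)/pi - 48*t**2*sin(pi*t/4)/pi**2 - 384*t*cos(pi*t/4)/pi**3 + 12*t*cos(pi*t/4)/pi - 48*sin(pi*t/4)/pi**2 + 1536*sin(pi*t/4)/pi**4; evaluating from 0 to 4: ∫_{0}^{4} (-t**3 - 3*t) sin(pi*t/4) dt = (-304/pi + 1536/pi**3) - (0) = -304/pi + 1536/pi**3.
Hence b_1 = (1/2)·(-304/pi + 1536/pi**3) = -152/pi + 768/pi**3.

-152/pi + 768/pi**3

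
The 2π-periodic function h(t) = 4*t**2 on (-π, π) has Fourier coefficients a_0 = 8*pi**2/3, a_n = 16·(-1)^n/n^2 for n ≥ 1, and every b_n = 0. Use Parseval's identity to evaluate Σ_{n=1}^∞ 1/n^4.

Parseval: a_0^2/2 + Σ a_n^2 = (1/π) ∫_{-π}^{π} h(t)^2 dt = 32*pi**4/5.
Subtract a_0^2/2 = 32*pi**4/9: Σ a_n^2 = 128*pi**4/45.
Since a_n^2 = 256/n^4, Σ 1/n^4 = pi**4/90.

pi**4/90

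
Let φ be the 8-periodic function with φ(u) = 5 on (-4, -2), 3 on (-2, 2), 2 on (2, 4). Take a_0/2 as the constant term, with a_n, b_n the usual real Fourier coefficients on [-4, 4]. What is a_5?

a_5 = 1/4 ∫_{-4}^{4} φ(u) cos(5*pi*u/4) du.
Split the integral at the breakpoints.
Directly, an antiderivative of (5) cos(5*pi*u/4) is 4*sin(5*pi*u/4)/pi; evaluating from -4 to -2: ∫_{-4}^{-2} (5) cos(5*pi*u/4) du = (-4/pi) - (0) = -4/pi.
Directly, an antiderivative of (3) cos(5*pi*u/4) is 12*sin(5*pi*u/4)/(5*pi); evaluating from -2 to 2: ∫_{-2}^{2} (3) cos(5*pi*u/4) du = (12/(5*pi)) - (-12/(5*pi)) = 24/(5*pi).
Directly, an antiderivative of (2) cos(5*pi*u/4) is 8*sin(5*pi*u/4)/(5*pi); evaluating from 2 to 4: ∫_{2}^{4} (2) cos(5*pi*u/4) du = (0) - (8/(5*pi)) = -8/(5*pi).
Summing the pieces and multiplying by (1/4) gives a_5 = -1/(5*pi).

-1/(5*pi)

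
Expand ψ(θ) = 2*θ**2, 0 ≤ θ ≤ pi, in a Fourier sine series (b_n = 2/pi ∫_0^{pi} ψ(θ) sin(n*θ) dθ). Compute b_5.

b_5 = 2/pi ∫_0^{pi} (2*θ**2) sin(5*θ) dθ.
Integrating by parts twice (tabular method), an antiderivative of (2*θ**2) sin(5*θ) is -2*θ**2*cos(5*θ)/5 + 4*θ*sin(5*θ)/25 + 4*cos(5*θ)/125; evaluating from 0 to pi: ∫_{0}^{pi} (2*θ**2) sin(5*θ) dθ = (-4/125 + 2*pi**2/5) - (4/125) = -8/125 + 2*pi**2/5.
Hence b_5 = (2/pi)·(-8/125 + 2*pi**2/5) = 4*(-4 + 25*pi**2)/(125*pi).

4*(-4 + 25*pi**2)/(125*pi)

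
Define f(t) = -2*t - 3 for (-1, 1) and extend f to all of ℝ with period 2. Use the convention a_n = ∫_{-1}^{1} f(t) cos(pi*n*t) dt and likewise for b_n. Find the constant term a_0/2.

a_0 = ∫_{-1}^{1} f(t) dt = -6.
So the constant term a_0/2 = -3.

-3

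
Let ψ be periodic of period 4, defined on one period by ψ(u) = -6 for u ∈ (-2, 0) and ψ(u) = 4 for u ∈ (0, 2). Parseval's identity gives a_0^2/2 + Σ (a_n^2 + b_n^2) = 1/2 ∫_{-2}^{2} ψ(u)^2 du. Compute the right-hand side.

52

1/2 ∫_{-2}^{2} ψ(u)^2 du = 1/2 · (104) = 52.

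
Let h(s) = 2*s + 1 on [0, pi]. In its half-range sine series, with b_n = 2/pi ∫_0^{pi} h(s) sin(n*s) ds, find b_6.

-2/3

b_6 = 2/pi ∫_0^{pi} (2*s + 1) sin(6*s) ds.
Integrating by parts (boundary term plus one more integral), an antiderivative of (2*s + 1) sin(6*s) is -s*cos(6*s)/3 + sin(6*s)/18 - cos(6*s)/6; evaluating from 0 to pi: ∫_{0}^{pi} (2*s + 1) sin(6*s) ds = (-pi/3 - 1/6) - (-1/6) = -pi/3.
Hence b_6 = (2/pi)·(-pi/3) = -2/3.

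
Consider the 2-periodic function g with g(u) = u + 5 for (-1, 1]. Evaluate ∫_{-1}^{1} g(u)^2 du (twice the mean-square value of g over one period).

152/3

∫_{-1}^{1} g(u)^2 du = 152/3.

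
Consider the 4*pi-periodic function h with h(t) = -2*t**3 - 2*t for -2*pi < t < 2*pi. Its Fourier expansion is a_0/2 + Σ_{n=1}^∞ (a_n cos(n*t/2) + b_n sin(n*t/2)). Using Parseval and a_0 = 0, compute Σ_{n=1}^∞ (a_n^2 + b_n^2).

32*pi**2*(35 + 168*pi**2 + 240*pi**4)/105

Parseval: a_0^2/2 + Σ_{n≥1} (a_n^2+b_n^2) = (1/(2*pi)) ∫_{-2*pi}^{2*pi} h(t)^2 dt = 32*pi**2*(35 + 168*pi**2 + 240*pi**4)/105.
Subtract a_0^2/2 = 0: Σ (a_n^2+b_n^2) = 32*pi**2*(35 + 168*pi**2 + 240*pi**4)/105.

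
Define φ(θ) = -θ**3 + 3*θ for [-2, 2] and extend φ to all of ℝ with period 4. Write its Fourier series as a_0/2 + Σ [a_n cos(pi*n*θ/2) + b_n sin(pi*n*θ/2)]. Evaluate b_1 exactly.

-4/pi + 96/pi**3

b_1 = 1/2 ∫_{-2}^{2} φ(θ) sin(pi*θ/2) dθ.
φ is odd and sin(pi*θ/2) is odd, so the integrand is even and b_1 = ∫_0^{2} φ(θ) sin(pi*θ/2) dθ.
Integrating by parts three times (tabular method), an antiderivative of (-θ**3 + 3*θ) sin(pi*θ/2) is 2*θ**3*cos(pi*θ/2)/pi - 12*θ**2*sin(pi*θ/2)/pi**2 - 6*θ*cos(pi*θ/2)/pi - 48*θ*cos(pi*θ/2)/pi**3 + 96*sin(pi*θ/2)/pi**4 + 12*sin(pi*θ/2)/pi**2; evaluating from 0 to 2: ∫_{0}^{2} (-θ**3 + 3*θ) sin(pi*θ/2) dθ = (-4/pi + 96/pi**3) - (0) = -4/pi + 96/pi**3.
Hence b_1 = -4/pi + 96/pi**3.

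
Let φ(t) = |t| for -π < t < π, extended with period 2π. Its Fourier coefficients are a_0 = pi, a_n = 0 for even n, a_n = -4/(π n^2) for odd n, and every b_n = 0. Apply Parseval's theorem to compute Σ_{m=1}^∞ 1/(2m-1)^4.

pi**4/96

Parseval: a_0^2/2 + Σ a_n^2 = (1/π) ∫_{-π}^{π} φ(t)^2 dt = 2*pi**2/3.
Subtract a_0^2/2 = pi**2/2: Σ a_n^2 = pi**2/6.
Only odd n contribute, with a_n^2 = 16/(π^2 n^4), so Σ_{m≥1} 1/(2m-1)^4 = π^2·(pi**2/6)/16 = pi**4/96.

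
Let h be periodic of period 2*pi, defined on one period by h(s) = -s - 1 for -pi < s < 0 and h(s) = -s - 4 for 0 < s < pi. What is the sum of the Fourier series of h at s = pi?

-5/2

At s = pi the one-sided limits are h(pi^-) = -4 - pi and h(pi^+) = -1 + pi.
By Dirichlet's theorem the series converges to their average, [(-4 - pi) + (-1 + pi)]/2 = -5/2.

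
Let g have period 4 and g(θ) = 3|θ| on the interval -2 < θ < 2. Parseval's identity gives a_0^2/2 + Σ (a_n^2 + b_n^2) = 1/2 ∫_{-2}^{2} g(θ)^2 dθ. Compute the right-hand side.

1/2 ∫_{-2}^{2} g(θ)^2 dθ = 1/2 · (48) = 24.

24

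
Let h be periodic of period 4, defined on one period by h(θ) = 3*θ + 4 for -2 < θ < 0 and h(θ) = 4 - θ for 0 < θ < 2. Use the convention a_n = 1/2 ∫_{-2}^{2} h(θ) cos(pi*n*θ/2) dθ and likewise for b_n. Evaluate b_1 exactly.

4/pi

b_1 = 1/2 ∫_{-2}^{2} h(θ) sin(pi*θ/2) dθ.
Split the integral at the breakpoints.
Integrating by parts (boundary term plus one more integral), an antiderivative of (3*θ + 4) sin(pi*θ/2) is -6*θ*cos(pi*θ/2)/pi + 12*sin(pi*θ/2)/pi**2 - 8*cos(pi*θ/2)/pi; evaluating from -2 to 0: ∫_{-2}^{0} (3*θ + 4) sin(pi*θ/2) dθ = (-8/pi) - (-4/pi) = -4/pi.
Integrating by parts (boundary term plus one more integral), an antiderivative of (4 - θ) sin(pi*θ/2) is 2*θ*cos(pi*θ/2)/pi - 4*sin(pi*θ/2)/pi**2 - 8*cos(pi*θ/2)/pi; evaluating from 0 to 2: ∫_{0}^{2} (4 - θ) sin(pi*θ/2) dθ = (4/pi) - (-8/pi) = 12/pi.
Summing the pieces and multiplying by (1/2) gives b_1 = 4/pi.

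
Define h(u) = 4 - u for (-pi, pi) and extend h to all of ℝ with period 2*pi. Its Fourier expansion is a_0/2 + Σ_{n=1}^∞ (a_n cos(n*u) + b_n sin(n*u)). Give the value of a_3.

a_3 = 1/pi ∫_{-pi}^{pi} h(u) cos(3*u) du.
Integrating by parts (boundary term plus one more integral), an antiderivative of (4 - u) cos(3*u) is -u*sin(3*u)/3 + 4*sin(3*u)/3 - cos(3*u)/9; evaluating from -pi to pi: ∫_{-pi}^{pi} (4 - u) cos(3*u) du = (1/9) - (1/9) = 0.
Hence a_3 = (1/pi)·(0) = 0.

0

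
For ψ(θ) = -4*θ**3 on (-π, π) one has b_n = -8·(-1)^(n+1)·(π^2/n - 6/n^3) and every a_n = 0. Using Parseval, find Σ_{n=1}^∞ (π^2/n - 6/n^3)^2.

Parseval: Σ b_n^2 = (1/π) ∫_{-π}^{π} ψ(θ)^2 dθ = 32*pi**6/7.
b_n^2 = 64·(π^2/n - 6/n^3)^2, so the sum equals (32*pi**6/7)/64 = pi**6/14.

pi**6/14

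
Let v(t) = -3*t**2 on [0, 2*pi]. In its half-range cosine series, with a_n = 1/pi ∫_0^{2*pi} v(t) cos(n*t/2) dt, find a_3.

a_3 = 1/pi ∫_0^{2*pi} (-3*t**2) cos(3*t/2) dt.
Integrating by parts twice (tabular method), an antiderivative of (-3*t**2) cos(3*t/2) is -2*t**2*sin(3*t/2) - 8*t*cos(3*t/2)/3 + 16*sin(3*t/2)/9; evaluating from 0 to 2*pi: ∫_{0}^{2*pi} (-3*t**2) cos(3*t/2) dt = (16*pi/3) - (0) = 16*pi/3.
Hence a_3 = (1/pi)·(16*pi/3) = 16/3.

16/3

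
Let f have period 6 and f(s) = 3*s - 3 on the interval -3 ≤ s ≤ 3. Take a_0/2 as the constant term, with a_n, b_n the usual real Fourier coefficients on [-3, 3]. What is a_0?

-6

a_0 = 1/3 ∫_{-3}^{3} f(s) ds = 1/3 · (-18) = -6.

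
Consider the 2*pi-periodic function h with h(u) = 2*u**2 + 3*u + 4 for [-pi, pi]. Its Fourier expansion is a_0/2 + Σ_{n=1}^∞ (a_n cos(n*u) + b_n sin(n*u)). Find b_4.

b_4 = 1/pi ∫_{-pi}^{pi} h(u) sin(4*u) du.
Integrating by parts twice (tabular method), an antiderivative of (2*u**2 + 3*u + 4) sin(4*u) is -u**2*cos(4*u)/2 + u*sin(4*u)/4 - 3*u*cos(4*u)/4 + 3*sin(4*u)/16 - 15*cos(4*u)/16; evaluating from -pi to pi: ∫_{-pi}^{pi} (2*u**2 + 3*u + 4) sin(4*u) du = (-pi**2/2 - 3*pi/4 - 15/16) - (-pi**2/2 - 15/16 + 3*pi/4) = -3*pi/2.
Hence b_4 = (1/pi)·(-3*pi/2) = -3/2.

-3/2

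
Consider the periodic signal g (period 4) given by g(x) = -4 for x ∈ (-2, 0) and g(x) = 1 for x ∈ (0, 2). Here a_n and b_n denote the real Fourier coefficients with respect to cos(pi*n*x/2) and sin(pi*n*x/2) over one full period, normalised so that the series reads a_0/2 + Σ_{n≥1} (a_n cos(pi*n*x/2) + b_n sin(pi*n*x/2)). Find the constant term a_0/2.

-3/2

a_0 = 1/2 ∫_{-2}^{2} g(x) dx = 1/2 · (-6) = -3.
So the constant term a_0/2 = -3/2.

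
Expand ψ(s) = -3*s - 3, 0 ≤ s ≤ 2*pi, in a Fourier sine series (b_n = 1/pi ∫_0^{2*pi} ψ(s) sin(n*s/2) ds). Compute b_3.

-4 - 4/pi

b_3 = 1/pi ∫_0^{2*pi} (-3*s - 3) sin(3*s/2) ds.
Integrating by parts (boundary term plus one more integral), an antiderivative of (-3*s - 3) sin(3*s/2) is 2*s*cos(3*s/2) - 4*sin(3*s/2)/3 + 2*cos(3*s/2); evaluating from 0 to 2*pi: ∫_{0}^{2*pi} (-3*s - 3) sin(3*s/2) ds = (-4*pi - 2) - (2) = -4*pi - 4.
Hence b_3 = (1/pi)·(-4*pi - 4) = -4 - 4/pi.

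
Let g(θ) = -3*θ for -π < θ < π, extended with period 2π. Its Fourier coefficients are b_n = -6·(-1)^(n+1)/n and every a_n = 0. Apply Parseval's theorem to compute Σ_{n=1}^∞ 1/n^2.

pi**2/6

Parseval: Σ b_n^2 = (1/π) ∫_{-π}^{π} g(θ)^2 dθ = 6*pi**2.
Σ b_n^2 = Σ 36/n^2, so Σ 1/n^2 = (6*pi**2)/36 = pi**2/6.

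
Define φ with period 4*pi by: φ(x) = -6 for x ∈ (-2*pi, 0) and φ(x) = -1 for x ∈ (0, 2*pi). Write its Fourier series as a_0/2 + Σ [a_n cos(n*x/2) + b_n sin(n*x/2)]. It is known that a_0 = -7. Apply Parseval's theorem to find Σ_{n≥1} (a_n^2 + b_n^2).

25/2

Parseval: a_0^2/2 + Σ_{n≥1} (a_n^2+b_n^2) = (1/(2*pi)) ∫_{-2*pi}^{2*pi} φ(x)^2 dx = 37.
Subtract a_0^2/2 = 49/2: Σ (a_n^2+b_n^2) = 25/2.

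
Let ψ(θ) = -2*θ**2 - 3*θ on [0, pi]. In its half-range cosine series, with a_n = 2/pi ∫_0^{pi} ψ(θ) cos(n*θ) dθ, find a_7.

a_7 = 2/pi ∫_0^{pi} (-2*θ**2 - 3*θ) cos(7*θ) dθ.
Integrating by parts twice (tabular method), an antiderivative of (-2*θ**2 - 3*θ) cos(7*θ) is -2*θ**2*sin(7*θ)/7 - 3*θ*sin(7*θ)/7 - 4*θ*cos(7*θ)/49 + 4*sin(7*θ)/343 - 3*cos(7*θ)/49; evaluating from 0 to pi: ∫_{0}^{pi} (-2*θ**2 - 3*θ) cos(7*θ) dθ = (3/49 + 4*pi/49) - (-3/49) = 6/49 + 4*pi/49.
Hence a_7 = (2/pi)·(6/49 + 4*pi/49) = 4*(3 + 2*pi)/(49*pi).

4*(3 + 2*pi)/(49*pi)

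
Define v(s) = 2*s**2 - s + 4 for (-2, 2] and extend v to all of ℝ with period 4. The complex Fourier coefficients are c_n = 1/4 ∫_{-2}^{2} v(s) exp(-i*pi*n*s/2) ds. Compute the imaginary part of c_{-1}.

-2/pi

Since v is real-valued, Im(c_{-1}) = -1/4 ∫_{-2}^{2} v(s) sin(-pi*s/2) ds = b_{1}/2.
Integrating by parts twice (tabular method), an antiderivative of (2*s**2 - s + 4) sin(-pi*s/2) is 4*s**2*cos(pi*s/2)/pi - 16*s*sin(pi*s/2)/pi**2 - 2*s*cos(pi*s/2)/pi + 4*sin(pi*s/2)/pi**2 - 32*cos(pi*s/2)/pi**3 + 8*cos(pi*s/2)/pi; evaluating from -2 to 2: ∫_{-2}^{2} (2*s**2 - s + 4) sin(-pi*s/2) ds = (-20/pi + 32/pi**3) - (-28/pi + 32/pi**3) = 8/pi.
Hence Im(c_{-1}) = (-1/4)·(8/pi) = -2/pi.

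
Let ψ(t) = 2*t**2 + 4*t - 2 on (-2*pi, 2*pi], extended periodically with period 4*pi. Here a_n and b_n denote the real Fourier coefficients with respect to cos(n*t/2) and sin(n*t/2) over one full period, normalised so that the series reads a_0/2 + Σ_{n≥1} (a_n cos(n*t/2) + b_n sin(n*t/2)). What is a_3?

a_3 = (1/(2*pi)) ∫_{-2*pi}^{2*pi} ψ(t) cos(3*t/2) dt.
Integrating by parts twice (tabular method), an antiderivative of (2*t**2 + 4*t - 2) cos(3*t/2) is 4*t**2*sin(3*t/2)/3 + 8*t*sin(3*t/2)/3 + 16*t*cos(3*t/2)/9 - 68*sin(3*t/2)/27 + 16*cos(3*t/2)/9; evaluating from -2*pi to 2*pi: ∫_{-2*pi}^{2*pi} (2*t**2 + 4*t - 2) cos(3*t/2) dt = (-32*pi/9 - 16/9) - (-16/9 + 32*pi/9) = -64*pi/9.
Hence a_3 = (1/(2*pi))·(-64*pi/9) = -32/9.

-32/9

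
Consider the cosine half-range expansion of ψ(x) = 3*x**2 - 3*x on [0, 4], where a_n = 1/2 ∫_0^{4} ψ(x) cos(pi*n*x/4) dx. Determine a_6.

a_6 = 1/2 ∫_0^{4} (3*x**2 - 3*x) cos(3*pi*x/2) dx.
Integrating by parts twice (tabular method), an antiderivative of (3*x**2 - 3*x) cos(3*pi*x/2) is 2*x**2*sin(3*pi*x/2)/pi - 2*x*sin(3*pi*x/2)/pi + 8*x*cos(3*pi*x/2)/(3*pi**2) - 16*sin(3*pi*x/2)/(9*pi**3) - 4*cos(3*pi*x/2)/(3*pi**2); evaluating from 0 to 4: ∫_{0}^{4} (3*x**2 - 3*x) cos(3*pi*x/2) dx = (28/(3*pi**2)) - (-4/(3*pi**2)) = 32/(3*pi**2).
Hence a_6 = (1/2)·(32/(3*pi**2)) = 16/(3*pi**2).

16/(3*pi**2)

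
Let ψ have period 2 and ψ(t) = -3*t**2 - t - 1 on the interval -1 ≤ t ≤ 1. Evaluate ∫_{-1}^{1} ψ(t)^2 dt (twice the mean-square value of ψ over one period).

∫_{-1}^{1} ψ(t)^2 dt = 154/15.

154/15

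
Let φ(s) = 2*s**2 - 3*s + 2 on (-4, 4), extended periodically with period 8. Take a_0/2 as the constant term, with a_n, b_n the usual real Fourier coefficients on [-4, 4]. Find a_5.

a_5 = 1/4 ∫_{-4}^{4} φ(s) cos(5*pi*s/4) ds.
Integrating by parts twice (tabular method), an antiderivative of (2*s**2 - 3*s + 2) cos(5*pi*s/4) is 8*s**2*sin(5*pi*s/4)/(5*pi) - 12*s*sin(5*pi*s/4)/(5*pi) + 64*s*cos(5*pi*s/4)/(25*pi**2) - 256*sin(5*pi*s/4)/(125*pi**3) + 8*sin(5*pi*s/4)/(5*pi) - 48*cos(5*pi*s/4)/(25*pi**2); evaluating from -4 to 4: ∫_{-4}^{4} (2*s**2 - 3*s + 2) cos(5*pi*s/4) ds = (-208/(25*pi**2)) - (304/(25*pi**2)) = -512/(25*pi**2).
Hence a_5 = (1/4)·(-512/(25*pi**2)) = -128/(25*pi**2).

-128/(25*pi**2)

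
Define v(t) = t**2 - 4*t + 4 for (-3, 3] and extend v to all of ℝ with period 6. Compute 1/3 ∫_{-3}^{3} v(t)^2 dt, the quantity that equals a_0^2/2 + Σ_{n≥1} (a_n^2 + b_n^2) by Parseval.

1042/5

1/3 ∫_{-3}^{3} v(t)^2 dt = 1/3 · (3126/5) = 1042/5.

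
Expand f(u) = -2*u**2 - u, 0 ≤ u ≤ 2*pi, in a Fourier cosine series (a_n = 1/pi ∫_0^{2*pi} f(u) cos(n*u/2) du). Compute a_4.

-2

a_4 = 1/pi ∫_0^{2*pi} (-2*u**2 - u) cos(2*u) du.
Integrating by parts twice (tabular method), an antiderivative of (-2*u**2 - u) cos(2*u) is -u**2*sin(2*u) - u*sin(2*u)/2 - u*cos(2*u) + sin(2*u)/2 - cos(2*u)/4; evaluating from 0 to 2*pi: ∫_{0}^{2*pi} (-2*u**2 - u) cos(2*u) du = (-2*pi - 1/4) - (-1/4) = -2*pi.
Hence a_4 = (1/pi)·(-2*pi) = -2.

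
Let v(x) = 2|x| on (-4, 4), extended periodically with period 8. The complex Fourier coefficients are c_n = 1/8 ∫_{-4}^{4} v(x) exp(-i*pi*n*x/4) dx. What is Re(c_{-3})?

Since v is real-valued, Re(c_{-3}) = 1/8 ∫_{-4}^{4} v(x) cos(-3*pi*x/4) dx = a_{3}/2.
v is even and cos(-3*pi*x/4) is even, so the integrand is even: ∫_{-4}^{4} v(x) cos(-3*pi*x/4) dx = 2∫_0^{4} v(x) cos(-3*pi*x/4) dx.
Integrating by parts (boundary term plus one more integral), an antiderivative of (2*x) cos(-3*pi*x/4) is 8*x*sin(3*pi*x/4)/(3*pi) + 32*cos(3*pi*x/4)/(9*pi**2); evaluating from 0 to 4: ∫_{0}^{4} (2*x) cos(-3*pi*x/4) dx = (-32/(9*pi**2)) - (32/(9*pi**2)) = -64/(9*pi**2).
So ∫_{-4}^{4} v(x) cos(-3*pi*x/4) dx = -128/(9*pi**2).
Hence Re(c_{-3}) = (1/8)·(-128/(9*pi**2)) = -16/(9*pi**2).

-16/(9*pi**2)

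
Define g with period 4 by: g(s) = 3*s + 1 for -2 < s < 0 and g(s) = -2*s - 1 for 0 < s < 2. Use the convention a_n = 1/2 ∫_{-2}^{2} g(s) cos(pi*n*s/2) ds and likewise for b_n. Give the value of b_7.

b_7 = 1/2 ∫_{-2}^{2} g(s) sin(7*pi*s/2) ds.
Split the integral at the breakpoints.
Integrating by parts (boundary term plus one more integral), an antiderivative of (3*s + 1) sin(7*pi*s/2) is -6*s*cos(7*pi*s/2)/(7*pi) + 12*sin(7*pi*s/2)/(49*pi**2) - 2*cos(7*pi*s/2)/(7*pi); evaluating from -2 to 0: ∫_{-2}^{0} (3*s + 1) sin(7*pi*s/2) ds = (-2/(7*pi)) - (-10/(7*pi)) = 8/(7*pi).
Integrating by parts (boundary term plus one more integral), an antiderivative of (-2*s - 1) sin(7*pi*s/2) is 4*s*cos(7*pi*s/2)/(7*pi) - 8*sin(7*pi*s/2)/(49*pi**2) + 2*cos(7*pi*s/2)/(7*pi); evaluating from 0 to 2: ∫_{0}^{2} (-2*s - 1) sin(7*pi*s/2) ds = (-10/(7*pi)) - (2/(7*pi)) = -12/(7*pi).
Summing the pieces and multiplying by (1/2) gives b_7 = -2/(7*pi).

-2/(7*pi)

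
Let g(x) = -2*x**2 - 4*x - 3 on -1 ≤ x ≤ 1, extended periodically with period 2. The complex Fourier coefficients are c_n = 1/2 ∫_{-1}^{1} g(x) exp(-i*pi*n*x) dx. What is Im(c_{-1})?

Since g is real-valued, Im(c_{-1}) = -1/2 ∫_{-1}^{1} g(x) sin(-pi*x) dx = b_{1}/2.
Integrating by parts twice (tabular method), an antiderivative of (-2*x**2 - 4*x - 3) sin(-pi*x) is -2*x**2*cos(pi*x)/pi + 4*x*sin(pi*x)/pi**2 - 4*x*cos(pi*x)/pi + 4*sin(pi*x)/pi**2 - 3*cos(pi*x)/pi + 4*cos(pi*x)/pi**3; evaluating from -1 to 1: ∫_{-1}^{1} (-2*x**2 - 4*x - 3) sin(-pi*x) dx = (-4/pi**3 + 9/pi) - ((-4 + pi**2)/pi**3) = 8/pi.
Hence Im(c_{-1}) = (-1/2)·(8/pi) = -4/pi.

-4/pi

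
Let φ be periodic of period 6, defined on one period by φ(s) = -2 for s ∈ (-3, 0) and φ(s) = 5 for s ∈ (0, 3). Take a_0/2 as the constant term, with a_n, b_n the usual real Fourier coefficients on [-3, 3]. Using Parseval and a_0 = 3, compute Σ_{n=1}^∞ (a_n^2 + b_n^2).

49/2

Parseval: a_0^2/2 + Σ_{n≥1} (a_n^2+b_n^2) = 1/3 ∫_{-3}^{3} φ(s)^2 ds = 29.
Subtract a_0^2/2 = 9/2: Σ (a_n^2+b_n^2) = 49/2.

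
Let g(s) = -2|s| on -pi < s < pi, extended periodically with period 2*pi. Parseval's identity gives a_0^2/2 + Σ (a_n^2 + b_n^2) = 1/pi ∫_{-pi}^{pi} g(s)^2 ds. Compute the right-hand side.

1/pi ∫_{-pi}^{pi} g(s)^2 ds = 1/pi · (8*pi**3/3) = 8*pi**2/3.

8*pi**2/3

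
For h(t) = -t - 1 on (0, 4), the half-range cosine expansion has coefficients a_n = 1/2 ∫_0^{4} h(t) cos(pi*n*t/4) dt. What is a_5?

a_5 = 1/2 ∫_0^{4} (-t - 1) cos(5*pi*t/4) dt.
Integrating by parts (boundary term plus one more integral), an antiderivative of (-t - 1) cos(5*pi*t/4) is -4*t*sin(5*pi*t/4)/(5*pi) - 4*sin(5*pi*t/4)/(5*pi) - 16*cos(5*pi*t/4)/(25*pi**2); evaluating from 0 to 4: ∫_{0}^{4} (-t - 1) cos(5*pi*t/4) dt = (16/(25*pi**2)) - (-16/(25*pi**2)) = 32/(25*pi**2).
Hence a_5 = (1/2)·(32/(25*pi**2)) = 16/(25*pi**2).

16/(25*pi**2)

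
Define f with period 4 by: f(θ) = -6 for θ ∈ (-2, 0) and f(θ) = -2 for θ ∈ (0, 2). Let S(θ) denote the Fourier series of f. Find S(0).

At θ = 0 the one-sided limits are f(0^-) = -6 and f(0^+) = -2.
By Dirichlet's theorem the series converges to their average, [(-6) + (-2)]/2 = -4.

-4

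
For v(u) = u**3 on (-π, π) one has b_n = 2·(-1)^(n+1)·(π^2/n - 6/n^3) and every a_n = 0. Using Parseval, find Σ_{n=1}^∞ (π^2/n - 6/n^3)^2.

Parseval: Σ b_n^2 = (1/π) ∫_{-π}^{π} v(u)^2 du = 2*pi**6/7.
b_n^2 = 4·(π^2/n - 6/n^3)^2, so the sum equals (2*pi**6/7)/4 = pi**6/14.

pi**6/14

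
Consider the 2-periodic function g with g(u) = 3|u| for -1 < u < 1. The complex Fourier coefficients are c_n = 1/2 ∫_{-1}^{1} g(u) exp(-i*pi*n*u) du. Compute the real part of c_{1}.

-6/pi**2

Since g is real-valued, Re(c_{1}) = 1/2 ∫_{-1}^{1} g(u) cos(pi*u) du = a_{1}/2.
g is even and cos(pi*u) is even, so the integrand is even: ∫_{-1}^{1} g(u) cos(pi*u) du = 2∫_0^{1} g(u) cos(pi*u) du.
Integrating by parts (boundary term plus one more integral), an antiderivative of (3*u) cos(pi*u) is 3*u*sin(pi*u)/pi + 3*cos(pi*u)/pi**2; evaluating from 0 to 1: ∫_{0}^{1} (3*u) cos(pi*u) du = (-3/pi**2) - (3/pi**2) = -6/pi**2.
So ∫_{-1}^{1} g(u) cos(pi*u) du = -12/pi**2.
Hence Re(c_{1}) = (1/2)·(-12/pi**2) = -6/pi**2.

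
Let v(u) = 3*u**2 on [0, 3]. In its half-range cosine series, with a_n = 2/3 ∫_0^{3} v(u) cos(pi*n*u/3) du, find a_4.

a_4 = 2/3 ∫_0^{3} (3*u**2) cos(4*pi*u/3) du.
Integrating by parts twice (tabular method), an antiderivative of (3*u**2) cos(4*pi*u/3) is 9*u**2*sin(4*pi*u/3)/(4*pi) + 27*u*cos(4*pi*u/3)/(8*pi**2) - 81*sin(4*pi*u/3)/(32*pi**3); evaluating from 0 to 3: ∫_{0}^{3} (3*u**2) cos(4*pi*u/3) du = (81/(8*pi**2)) - (0) = 81/(8*pi**2).
Hence a_4 = (2/3)·(81/(8*pi**2)) = 27/(4*pi**2).

27/(4*pi**2)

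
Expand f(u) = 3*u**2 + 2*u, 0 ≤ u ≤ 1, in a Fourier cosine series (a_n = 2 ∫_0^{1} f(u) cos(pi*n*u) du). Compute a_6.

a_6 = 2 ∫_0^{1} (3*u**2 + 2*u) cos(6*pi*u) du.
Integrating by parts twice (tabular method), an antiderivative of (3*u**2 + 2*u) cos(6*pi*u) is u**2*sin(6*pi*u)/(2*pi) + u*sin(6*pi*u)/(3*pi) + u*cos(6*pi*u)/(6*pi**2) - sin(6*pi*u)/(36*pi**3) + cos(6*pi*u)/(18*pi**2); evaluating from 0 to 1: ∫_{0}^{1} (3*u**2 + 2*u) cos(6*pi*u) du = (2/(9*pi**2)) - (1/(18*pi**2)) = 1/(6*pi**2).
Hence a_6 = 2·(1/(6*pi**2)) = 1/(3*pi**2).

1/(3*pi**2)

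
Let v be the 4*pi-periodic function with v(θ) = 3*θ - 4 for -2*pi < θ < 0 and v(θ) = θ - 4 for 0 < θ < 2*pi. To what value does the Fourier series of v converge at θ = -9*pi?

-3*pi - 4

θ = -9*pi differs from θ = -pi by -2 full period(s), and the series is 4*pi-periodic.
v is continuous at θ = -pi with value -3*pi - 4, so the series converges to -3*pi - 4 there.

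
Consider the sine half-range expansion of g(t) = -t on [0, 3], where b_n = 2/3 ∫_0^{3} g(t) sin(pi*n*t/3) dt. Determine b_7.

b_7 = 2/3 ∫_0^{3} (-t) sin(7*pi*t/3) dt.
Integrating by parts (boundary term plus one more integral), an antiderivative of (-t) sin(7*pi*t/3) is 3*t*cos(7*pi*t/3)/(7*pi) - 9*sin(7*pi*t/3)/(49*pi**2); evaluating from 0 to 3: ∫_{0}^{3} (-t) sin(7*pi*t/3) dt = (-9/(7*pi)) - (0) = -9/(7*pi).
Hence b_7 = (2/3)·(-9/(7*pi)) = -6/(7*pi).

-6/(7*pi)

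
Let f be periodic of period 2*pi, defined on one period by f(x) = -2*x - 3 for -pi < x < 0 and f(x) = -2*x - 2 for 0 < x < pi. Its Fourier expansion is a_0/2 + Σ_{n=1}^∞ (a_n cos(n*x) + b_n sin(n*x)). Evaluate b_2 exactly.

b_2 = 1/pi ∫_{-pi}^{pi} f(x) sin(2*x) dx.
Split the integral at the breakpoints.
Integrating by parts (boundary term plus one more integral), an antiderivative of (-2*x - 3) sin(2*x) is x*cos(2*x) - sin(2*x)/2 + 3*cos(2*x)/2; evaluating from -pi to 0: ∫_{-pi}^{0} (-2*x - 3) sin(2*x) dx = (3/2) - (3/2 - pi) = pi.
Integrating by parts (boundary term plus one more integral), an antiderivative of (-2*x - 2) sin(2*x) is x*cos(2*x) - sin(2*x)/2 + cos(2*x); evaluating from 0 to pi: ∫_{0}^{pi} (-2*x - 2) sin(2*x) dx = (1 + pi) - (1) = pi.
Summing the pieces and multiplying by (1/pi) gives b_2 = 2.

2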